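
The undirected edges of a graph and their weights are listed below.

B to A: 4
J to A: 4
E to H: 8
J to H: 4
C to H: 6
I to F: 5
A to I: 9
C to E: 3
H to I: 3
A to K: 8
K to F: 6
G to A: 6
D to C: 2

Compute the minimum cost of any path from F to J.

12

Candidate routes:
F - I - H - J: 5+3+4 = 12
F - K - A - I - H - J: 6+8+9+3+4 = 30
F - I - A - J: 5+9+4 = 18
F - K - A - J: 6+8+4 = 18
Cheapest is F - I - H - J at 12.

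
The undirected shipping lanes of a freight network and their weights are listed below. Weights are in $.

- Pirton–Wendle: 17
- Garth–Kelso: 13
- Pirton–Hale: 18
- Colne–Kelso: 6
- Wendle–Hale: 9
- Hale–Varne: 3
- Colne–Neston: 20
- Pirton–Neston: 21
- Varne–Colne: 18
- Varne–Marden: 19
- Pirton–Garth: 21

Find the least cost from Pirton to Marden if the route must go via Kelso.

$77

Shortest Pirton→Kelso: Pirton–Garth–Kelso = 34
Best Kelso to Marden: Kelso–Colne–Varne–Marden costing 43
Total via Kelso: 34 + 43 = $77.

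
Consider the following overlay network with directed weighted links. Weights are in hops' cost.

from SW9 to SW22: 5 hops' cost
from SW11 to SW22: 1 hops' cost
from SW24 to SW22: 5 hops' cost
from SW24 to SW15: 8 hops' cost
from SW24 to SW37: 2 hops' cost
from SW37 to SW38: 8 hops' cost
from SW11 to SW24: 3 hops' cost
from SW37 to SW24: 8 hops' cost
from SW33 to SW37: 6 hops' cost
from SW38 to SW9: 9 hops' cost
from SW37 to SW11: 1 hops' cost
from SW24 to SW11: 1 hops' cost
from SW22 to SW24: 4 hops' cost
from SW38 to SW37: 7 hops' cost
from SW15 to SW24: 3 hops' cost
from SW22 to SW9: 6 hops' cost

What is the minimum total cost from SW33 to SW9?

Shortest distances from SW33:
SW33: 0
SW37: 6  (via SW33)
SW11: 7  (via SW37)
SW22: 8  (via SW11)
SW24: 10  (via SW11)
SW38: 14  (via SW37)
SW9: 14  (via SW22)
Shortest route: SW33–SW37–SW11–SW22–SW9 = 14 hops' cost.

14 hops' cost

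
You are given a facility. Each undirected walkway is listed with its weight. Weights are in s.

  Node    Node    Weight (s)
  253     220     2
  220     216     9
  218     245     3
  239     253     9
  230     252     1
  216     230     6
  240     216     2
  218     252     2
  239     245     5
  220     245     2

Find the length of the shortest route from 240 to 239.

Compare a few routes:
240–216–230–252–218–245–239: 2+6+1+2+3+5 = 19
240–216–220–245–239: 2+9+2+5 = 18
240–216–220–253–239: 2+9+2+9 = 22
The minimum is 18 s via 240–216–220–245–239.

18 s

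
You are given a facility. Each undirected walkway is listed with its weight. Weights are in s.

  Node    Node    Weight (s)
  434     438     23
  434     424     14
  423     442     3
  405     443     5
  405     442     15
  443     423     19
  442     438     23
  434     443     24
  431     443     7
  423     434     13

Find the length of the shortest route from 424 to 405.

43 s

Shortest distances from 424:
424: 0
434: 14  (via 424)
423: 27  (via 434)
442: 30  (via 423)
438: 37  (via 434)
443: 38  (via 434)
405: 43  (via 443)
Shortest route: 424–434–443–405 = 43 s.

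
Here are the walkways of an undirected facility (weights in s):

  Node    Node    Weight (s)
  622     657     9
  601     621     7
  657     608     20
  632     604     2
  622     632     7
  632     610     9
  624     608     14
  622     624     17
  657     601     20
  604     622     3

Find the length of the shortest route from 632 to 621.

41 s

Running Dijkstra from 632:
632: 0
604: 2  (via 632)
622: 5  (via 604)
610: 9  (via 632)
657: 14  (via 622)
624: 22  (via 622)
608: 34  (via 657)
601: 34  (via 657)
621: 41  (via 601)
Shortest route: 632–604–622–657–601–621 = 41 s.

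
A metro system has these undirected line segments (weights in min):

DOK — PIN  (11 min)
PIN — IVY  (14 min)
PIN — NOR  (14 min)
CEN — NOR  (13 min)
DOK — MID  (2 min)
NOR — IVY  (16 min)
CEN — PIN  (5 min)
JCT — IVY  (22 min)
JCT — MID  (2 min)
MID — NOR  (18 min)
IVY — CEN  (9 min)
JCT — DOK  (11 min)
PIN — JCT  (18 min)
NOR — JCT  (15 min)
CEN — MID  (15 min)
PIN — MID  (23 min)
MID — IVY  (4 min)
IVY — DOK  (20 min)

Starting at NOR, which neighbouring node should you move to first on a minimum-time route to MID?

Candidate routes:
NOR - MID: 18 = 18
NOR - IVY - MID: 16+4 = 20
NOR - CEN - IVY - MID: 13+9+4 = 26
NOR - JCT - MID: 15+2 = 17
The minimum is 17 min via NOR - JCT - MID.
So from NOR the first move is to JCT.

JCT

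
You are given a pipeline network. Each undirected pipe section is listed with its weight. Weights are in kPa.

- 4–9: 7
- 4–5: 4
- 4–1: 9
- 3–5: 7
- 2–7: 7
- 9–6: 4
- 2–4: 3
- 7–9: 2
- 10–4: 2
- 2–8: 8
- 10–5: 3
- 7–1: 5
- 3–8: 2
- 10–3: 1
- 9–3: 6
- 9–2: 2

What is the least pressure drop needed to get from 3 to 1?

12 kPa

Settle nodes by increasing distance from 3:
3: 0
10: 1  (via 3)
8: 2  (via 3)
4: 3  (via 10)
5: 4  (via 10)
2: 6  (via 4)
9: 6  (via 3)
7: 8  (via 9)
6: 10  (via 9)
1: 12  (via 4)
Shortest route: 3 → 10 → 4 → 1 = 12 kPa.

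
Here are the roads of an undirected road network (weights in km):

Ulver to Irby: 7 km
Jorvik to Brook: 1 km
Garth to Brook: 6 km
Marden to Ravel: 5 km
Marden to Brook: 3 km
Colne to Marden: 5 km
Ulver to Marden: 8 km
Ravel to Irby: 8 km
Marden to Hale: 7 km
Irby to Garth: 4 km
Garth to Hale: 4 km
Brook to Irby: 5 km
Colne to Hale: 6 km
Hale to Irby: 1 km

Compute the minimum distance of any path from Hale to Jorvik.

7 km

Settle nodes by increasing distance from Hale:
Hale: 0
Irby: 1  (via Hale)
Garth: 4  (via Hale)
Brook: 6  (via Irby)
Colne: 6  (via Hale)
Marden: 7  (via Hale)
Jorvik: 7  (via Brook)
Shortest route: Hale → Irby → Brook → Jorvik = 7 km.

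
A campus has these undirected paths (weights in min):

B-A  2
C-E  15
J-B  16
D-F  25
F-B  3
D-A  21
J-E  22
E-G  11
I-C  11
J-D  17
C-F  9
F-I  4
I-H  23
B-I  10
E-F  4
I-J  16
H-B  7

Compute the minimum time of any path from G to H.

25 min

Compare a few routes:
G - E - F - I - H: 11+4+4+23 = 42
G - E - C - F - B - H: 11+15+9+3+7 = 45
G - E - F - I - B - H: 11+4+4+10+7 = 36
G - E - F - B - H: 11+4+3+7 = 25
The minimum is 25 min via G - E - F - B - H.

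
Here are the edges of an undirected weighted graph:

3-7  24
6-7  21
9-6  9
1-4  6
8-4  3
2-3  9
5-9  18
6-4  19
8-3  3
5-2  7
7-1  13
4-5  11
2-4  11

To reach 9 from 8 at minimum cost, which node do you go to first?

4

Enumerating some paths:
8–4–2–5–9: 3+11+7+18 = 39
8–3–2–5–9: 3+9+7+18 = 37
8–4–5–9: 3+11+18 = 32
8–4–6–9: 3+19+9 = 31
Cheapest is 8–4–6–9 at 31.
So from 8 the first move is to 4.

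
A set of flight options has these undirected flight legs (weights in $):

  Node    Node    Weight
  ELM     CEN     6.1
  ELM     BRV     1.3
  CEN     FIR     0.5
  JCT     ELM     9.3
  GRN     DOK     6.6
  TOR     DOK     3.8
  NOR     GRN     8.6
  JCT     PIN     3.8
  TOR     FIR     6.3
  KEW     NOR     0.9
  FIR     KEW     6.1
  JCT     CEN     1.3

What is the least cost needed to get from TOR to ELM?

$12.9

Compare a few routes:
TOR - FIR - CEN - ELM: 6.3+0.5+6.1 = 12.9
TOR - FIR - CEN - JCT - ELM: 6.3+0.5+1.3+9.3 = 17.4
Cheapest is TOR - FIR - CEN - ELM at $12.9.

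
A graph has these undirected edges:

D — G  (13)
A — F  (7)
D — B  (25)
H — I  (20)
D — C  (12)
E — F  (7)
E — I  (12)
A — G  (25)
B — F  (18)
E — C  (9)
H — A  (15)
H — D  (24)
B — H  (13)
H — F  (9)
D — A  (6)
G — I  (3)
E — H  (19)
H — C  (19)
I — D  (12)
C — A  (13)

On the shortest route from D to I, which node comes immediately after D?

I

Candidate routes:
D → I: 12 = 12
D → G → I: 13+3 = 16
The minimum is 12 via D → I.
So from D the first move is to I.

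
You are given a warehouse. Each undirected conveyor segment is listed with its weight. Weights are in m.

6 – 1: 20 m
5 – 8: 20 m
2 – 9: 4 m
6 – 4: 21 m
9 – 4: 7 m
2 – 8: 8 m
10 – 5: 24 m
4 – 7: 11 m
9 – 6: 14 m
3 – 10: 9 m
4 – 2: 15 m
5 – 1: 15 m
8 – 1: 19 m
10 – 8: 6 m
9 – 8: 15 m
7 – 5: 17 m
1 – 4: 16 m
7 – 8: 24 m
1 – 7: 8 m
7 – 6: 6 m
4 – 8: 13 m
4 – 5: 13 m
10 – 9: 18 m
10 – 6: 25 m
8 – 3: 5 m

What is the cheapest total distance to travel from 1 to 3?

Compare a few routes:
1 → 4 → 8 → 3: 16+13+5 = 34
1 → 8 → 10 → 3: 19+6+9 = 34
1 → 8 → 3: 19+5 = 24
1 → 7 → 4 → 8 → 3: 8+11+13+5 = 37
The minimum is 24 m via 1 → 8 → 3.

24 m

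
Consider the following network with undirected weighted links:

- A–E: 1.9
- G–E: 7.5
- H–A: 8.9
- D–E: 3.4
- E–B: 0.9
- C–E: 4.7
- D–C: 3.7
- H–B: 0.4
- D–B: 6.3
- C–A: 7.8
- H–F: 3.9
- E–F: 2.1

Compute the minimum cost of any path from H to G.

8.8

Settle nodes by increasing distance from H:
H: 0
B: 0.4  (via H)
E: 1.3  (via B)
A: 3.2  (via E)
F: 3.4  (via E)
D: 4.7  (via E)
C: 6  (via E)
G: 8.8  (via E)
Shortest route: H → B → E → G = 8.8.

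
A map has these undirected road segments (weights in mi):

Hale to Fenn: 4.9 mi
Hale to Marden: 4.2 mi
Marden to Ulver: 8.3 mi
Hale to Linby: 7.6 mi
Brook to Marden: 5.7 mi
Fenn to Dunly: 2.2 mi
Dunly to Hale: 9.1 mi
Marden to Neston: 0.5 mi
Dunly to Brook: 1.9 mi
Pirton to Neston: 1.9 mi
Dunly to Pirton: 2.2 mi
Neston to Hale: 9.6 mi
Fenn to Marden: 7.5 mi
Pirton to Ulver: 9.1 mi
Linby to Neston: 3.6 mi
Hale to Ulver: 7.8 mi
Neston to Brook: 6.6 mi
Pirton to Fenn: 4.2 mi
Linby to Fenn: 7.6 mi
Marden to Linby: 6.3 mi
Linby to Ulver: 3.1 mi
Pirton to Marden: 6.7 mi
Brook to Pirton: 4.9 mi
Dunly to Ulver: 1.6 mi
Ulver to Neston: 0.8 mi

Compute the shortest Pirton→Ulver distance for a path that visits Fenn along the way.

8 mi

Best Pirton to Fenn: Pirton → Fenn costing 4.2
Shortest Fenn→Ulver: Fenn → Dunly → Ulver = 3.8
Total via Fenn: 4.2 + 3.8 = 8 mi.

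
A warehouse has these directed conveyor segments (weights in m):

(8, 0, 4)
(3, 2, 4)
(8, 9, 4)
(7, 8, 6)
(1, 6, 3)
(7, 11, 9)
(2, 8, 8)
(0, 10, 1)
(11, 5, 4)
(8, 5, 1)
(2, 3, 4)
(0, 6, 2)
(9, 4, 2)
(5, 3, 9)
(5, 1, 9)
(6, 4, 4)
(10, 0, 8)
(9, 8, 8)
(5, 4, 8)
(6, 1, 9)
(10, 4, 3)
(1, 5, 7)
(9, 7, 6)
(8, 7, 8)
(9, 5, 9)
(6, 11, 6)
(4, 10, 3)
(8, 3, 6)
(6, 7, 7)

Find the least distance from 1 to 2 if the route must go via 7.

26 m

Best 1 to 7: 1 → 6 → 7 costing 10
Shortest 7→2: 7 → 8 → 3 → 2 = 16
Total via 7: 10 + 16 = 26 m.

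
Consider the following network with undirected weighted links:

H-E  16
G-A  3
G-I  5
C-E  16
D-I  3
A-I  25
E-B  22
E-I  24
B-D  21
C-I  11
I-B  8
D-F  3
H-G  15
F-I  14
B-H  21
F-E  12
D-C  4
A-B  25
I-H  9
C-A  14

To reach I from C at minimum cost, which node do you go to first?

D

Candidate routes:
C - I: 11 = 11
C - D - I: 4+3 = 7
The minimum is 7 via C - D - I.
So from C the first move is to D.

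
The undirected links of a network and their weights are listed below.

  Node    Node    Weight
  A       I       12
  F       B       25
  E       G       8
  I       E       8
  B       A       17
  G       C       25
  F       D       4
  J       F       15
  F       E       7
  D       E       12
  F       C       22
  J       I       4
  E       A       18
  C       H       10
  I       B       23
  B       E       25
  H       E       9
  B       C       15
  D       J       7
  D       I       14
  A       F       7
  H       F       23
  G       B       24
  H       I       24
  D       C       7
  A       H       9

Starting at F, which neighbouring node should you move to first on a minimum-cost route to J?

Candidate routes:
F → D → J: 4+7 = 11
F → J: 15 = 15
Cheapest is F → D → J at 11.
So from F the first move is to D.

D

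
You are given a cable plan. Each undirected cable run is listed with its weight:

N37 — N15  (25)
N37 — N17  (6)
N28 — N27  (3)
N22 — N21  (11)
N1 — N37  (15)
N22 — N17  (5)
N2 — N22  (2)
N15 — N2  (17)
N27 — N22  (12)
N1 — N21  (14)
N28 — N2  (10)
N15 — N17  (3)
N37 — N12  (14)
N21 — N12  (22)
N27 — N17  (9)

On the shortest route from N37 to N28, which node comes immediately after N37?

Candidate routes:
N37 - N17 - N22 - N2 - N28: 6+5+2+10 = 23
N37 - N17 - N27 - N28: 6+9+3 = 18
Cheapest is N37 - N17 - N27 - N28 at 18.
So from N37 the first move is to N17.

N17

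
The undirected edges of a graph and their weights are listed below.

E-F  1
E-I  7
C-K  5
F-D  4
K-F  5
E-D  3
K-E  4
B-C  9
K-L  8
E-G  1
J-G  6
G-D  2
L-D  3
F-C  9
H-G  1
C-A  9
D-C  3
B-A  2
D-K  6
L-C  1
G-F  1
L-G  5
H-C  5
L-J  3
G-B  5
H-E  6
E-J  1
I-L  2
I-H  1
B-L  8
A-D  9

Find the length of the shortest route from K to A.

12

Candidate routes:
K - E - F - G - B - A: 4+1+1+5+2 = 13
K - F - G - B - A: 5+1+5+2 = 13
K - E - G - B - A: 4+1+5+2 = 12
Cheapest is K - E - G - B - A at 12.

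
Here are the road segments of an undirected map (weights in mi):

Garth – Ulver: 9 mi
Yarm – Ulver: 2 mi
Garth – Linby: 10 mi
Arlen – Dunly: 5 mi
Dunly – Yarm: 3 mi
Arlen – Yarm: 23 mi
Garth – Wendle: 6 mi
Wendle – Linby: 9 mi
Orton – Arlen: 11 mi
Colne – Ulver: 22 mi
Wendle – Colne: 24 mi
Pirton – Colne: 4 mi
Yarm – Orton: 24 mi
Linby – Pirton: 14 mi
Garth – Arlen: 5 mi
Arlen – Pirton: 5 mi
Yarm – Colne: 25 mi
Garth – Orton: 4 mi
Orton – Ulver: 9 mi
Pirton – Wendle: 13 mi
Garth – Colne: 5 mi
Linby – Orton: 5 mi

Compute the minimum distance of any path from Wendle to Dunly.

Compare a few routes:
Wendle - Garth - Ulver - Yarm - Dunly: 6+9+2+3 = 20
Wendle - Garth - Arlen - Dunly: 6+5+5 = 16
Wendle - Garth - Orton - Ulver - Yarm - Dunly: 6+4+9+2+3 = 24
Wendle - Pirton - Arlen - Dunly: 13+5+5 = 23
The minimum is 16 mi via Wendle - Garth - Arlen - Dunly.

16 mi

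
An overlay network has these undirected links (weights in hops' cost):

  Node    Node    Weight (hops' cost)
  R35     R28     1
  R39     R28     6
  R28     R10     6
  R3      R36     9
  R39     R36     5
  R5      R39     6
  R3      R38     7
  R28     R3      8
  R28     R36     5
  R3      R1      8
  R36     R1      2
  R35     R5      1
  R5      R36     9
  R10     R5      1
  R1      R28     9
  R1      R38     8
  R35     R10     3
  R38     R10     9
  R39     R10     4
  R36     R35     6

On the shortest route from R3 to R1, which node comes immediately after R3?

Candidate routes:
R3 - R38 - R1: 7+8 = 15
R3 - R1: 8 = 8
R3 - R36 - R1: 9+2 = 11
The minimum is 8 hops' cost via R3 - R1.
So from R3 the first move is to R1.

R1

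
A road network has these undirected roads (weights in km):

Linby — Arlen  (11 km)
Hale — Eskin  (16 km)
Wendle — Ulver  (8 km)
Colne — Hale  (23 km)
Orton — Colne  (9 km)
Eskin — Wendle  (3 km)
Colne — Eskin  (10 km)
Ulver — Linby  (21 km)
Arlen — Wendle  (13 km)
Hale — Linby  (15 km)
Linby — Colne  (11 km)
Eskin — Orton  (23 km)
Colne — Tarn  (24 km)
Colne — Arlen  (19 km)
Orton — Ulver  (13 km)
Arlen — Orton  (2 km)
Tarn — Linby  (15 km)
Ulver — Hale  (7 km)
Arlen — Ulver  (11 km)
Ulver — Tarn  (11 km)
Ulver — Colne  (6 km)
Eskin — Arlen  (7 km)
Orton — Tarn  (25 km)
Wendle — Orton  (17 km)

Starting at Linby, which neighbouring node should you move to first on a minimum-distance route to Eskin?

Enumerating some paths:
Linby–Arlen–Eskin: 11+7 = 18
Linby–Colne–Eskin: 11+10 = 21
Linby–Colne–Ulver–Wendle–Eskin: 11+6+8+3 = 28
Linby–Arlen–Wendle–Eskin: 11+13+3 = 27
The minimum is 18 km via Linby–Arlen–Eskin.
So from Linby the first move is to Arlen.

Arlen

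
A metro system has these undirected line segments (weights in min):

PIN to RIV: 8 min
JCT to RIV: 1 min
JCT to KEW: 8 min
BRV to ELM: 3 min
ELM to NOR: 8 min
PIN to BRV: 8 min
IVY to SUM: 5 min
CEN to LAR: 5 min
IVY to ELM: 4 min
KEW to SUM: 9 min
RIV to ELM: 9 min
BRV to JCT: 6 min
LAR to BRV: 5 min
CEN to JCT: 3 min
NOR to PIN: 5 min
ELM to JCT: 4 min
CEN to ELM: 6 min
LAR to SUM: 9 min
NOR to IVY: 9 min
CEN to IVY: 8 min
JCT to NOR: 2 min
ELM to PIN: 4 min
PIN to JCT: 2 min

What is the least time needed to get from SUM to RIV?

14 min

Shortest distances from SUM:
SUM: 0
IVY: 5  (via SUM)
ELM: 9  (via IVY)
KEW: 9  (via SUM)
LAR: 9  (via SUM)
BRV: 12  (via ELM)
CEN: 13  (via IVY)
PIN: 13  (via ELM)
JCT: 13  (via ELM)
RIV: 14  (via JCT)
Shortest route: SUM → IVY → ELM → JCT → RIV = 14 min.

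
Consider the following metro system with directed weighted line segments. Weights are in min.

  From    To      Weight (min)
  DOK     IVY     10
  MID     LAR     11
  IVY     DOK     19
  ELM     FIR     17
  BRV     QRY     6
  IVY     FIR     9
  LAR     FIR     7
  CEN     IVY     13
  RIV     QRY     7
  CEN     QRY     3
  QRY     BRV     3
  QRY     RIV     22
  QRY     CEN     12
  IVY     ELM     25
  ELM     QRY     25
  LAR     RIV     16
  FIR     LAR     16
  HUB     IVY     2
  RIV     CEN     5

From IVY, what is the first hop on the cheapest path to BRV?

FIR

Compare a few routes:
IVY → ELM → FIR → LAR → RIV → QRY → BRV: 25+17+16+16+7+3 = 84
IVY → ELM → QRY → BRV: 25+25+3 = 53
IVY → FIR → LAR → RIV → QRY → BRV: 9+16+16+7+3 = 51
IVY → FIR → LAR → RIV → CEN → QRY → BRV: 9+16+16+5+3+3 = 52
Cheapest is IVY → FIR → LAR → RIV → QRY → BRV at 51 min.
So from IVY the first move is to FIR.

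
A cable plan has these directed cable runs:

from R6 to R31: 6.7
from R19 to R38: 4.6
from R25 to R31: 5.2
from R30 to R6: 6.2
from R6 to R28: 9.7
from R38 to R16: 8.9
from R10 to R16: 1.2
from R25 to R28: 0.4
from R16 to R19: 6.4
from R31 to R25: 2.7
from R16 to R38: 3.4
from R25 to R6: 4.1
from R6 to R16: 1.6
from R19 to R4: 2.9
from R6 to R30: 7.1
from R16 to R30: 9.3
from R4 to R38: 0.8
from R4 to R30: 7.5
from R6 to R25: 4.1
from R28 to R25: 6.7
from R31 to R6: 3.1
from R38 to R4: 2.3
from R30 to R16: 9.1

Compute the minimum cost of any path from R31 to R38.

8.1

Settle nodes by increasing distance from R31:
R31: 0
R25: 2.7  (via R31)
R6: 3.1  (via R31)
R28: 3.1  (via R25)
R16: 4.7  (via R6)
R38: 8.1  (via R16)
Shortest route: R31–R6–R16–R38 = 8.1.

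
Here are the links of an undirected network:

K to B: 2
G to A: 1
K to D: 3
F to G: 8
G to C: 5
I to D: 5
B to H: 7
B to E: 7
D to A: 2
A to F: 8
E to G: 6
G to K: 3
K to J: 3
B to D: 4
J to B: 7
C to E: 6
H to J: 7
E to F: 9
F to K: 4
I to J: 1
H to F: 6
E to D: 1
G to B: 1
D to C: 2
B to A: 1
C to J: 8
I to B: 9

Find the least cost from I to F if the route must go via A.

Best I to A: I → D → A costing 7
Shortest A→F: A → B → K → F = 7
Total via A: 7 + 7 = 14.

14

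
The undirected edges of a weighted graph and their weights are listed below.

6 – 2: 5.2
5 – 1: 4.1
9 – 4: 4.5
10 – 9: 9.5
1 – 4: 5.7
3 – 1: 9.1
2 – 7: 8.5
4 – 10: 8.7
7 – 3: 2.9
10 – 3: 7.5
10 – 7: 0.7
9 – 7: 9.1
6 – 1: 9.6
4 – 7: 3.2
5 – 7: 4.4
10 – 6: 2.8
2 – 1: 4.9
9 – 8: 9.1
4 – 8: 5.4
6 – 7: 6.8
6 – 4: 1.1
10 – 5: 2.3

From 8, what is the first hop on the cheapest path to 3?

Compare a few routes:
8–4–6–10–7–3: 5.4+1.1+2.8+0.7+2.9 = 12.9
8–4–7–3: 5.4+3.2+2.9 = 11.5
The minimum is 11.5 via 8–4–7–3.
So from 8 the first move is to 4.

4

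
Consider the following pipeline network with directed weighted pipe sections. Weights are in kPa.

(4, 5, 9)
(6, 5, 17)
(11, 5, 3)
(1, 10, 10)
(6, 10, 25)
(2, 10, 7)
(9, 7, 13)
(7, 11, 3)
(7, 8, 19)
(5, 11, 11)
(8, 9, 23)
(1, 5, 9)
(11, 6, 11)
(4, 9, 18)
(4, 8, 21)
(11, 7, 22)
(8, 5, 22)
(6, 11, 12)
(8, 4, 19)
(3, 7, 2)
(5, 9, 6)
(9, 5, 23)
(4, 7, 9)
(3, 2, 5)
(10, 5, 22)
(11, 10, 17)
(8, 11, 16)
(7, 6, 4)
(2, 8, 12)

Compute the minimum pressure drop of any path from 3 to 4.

36 kPa

Shortest distances from 3:
3: 0
7: 2  (via 3)
2: 5  (via 3)
11: 5  (via 7)
6: 6  (via 7)
5: 8  (via 11)
10: 12  (via 2)
9: 14  (via 5)
8: 17  (via 2)
4: 36  (via 8)
Shortest route: 3 → 2 → 8 → 4 = 36 kPa.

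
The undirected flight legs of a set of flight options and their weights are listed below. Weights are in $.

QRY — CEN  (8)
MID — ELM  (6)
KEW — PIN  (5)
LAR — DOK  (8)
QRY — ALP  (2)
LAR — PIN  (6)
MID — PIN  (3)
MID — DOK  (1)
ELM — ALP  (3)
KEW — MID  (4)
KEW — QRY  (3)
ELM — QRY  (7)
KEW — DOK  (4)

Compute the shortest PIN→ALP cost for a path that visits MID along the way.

Best PIN to MID: PIN → MID costing 3
Shortest MID→ALP: MID → ELM → ALP = 9
Total via MID: 3 + 9 = $12.

$12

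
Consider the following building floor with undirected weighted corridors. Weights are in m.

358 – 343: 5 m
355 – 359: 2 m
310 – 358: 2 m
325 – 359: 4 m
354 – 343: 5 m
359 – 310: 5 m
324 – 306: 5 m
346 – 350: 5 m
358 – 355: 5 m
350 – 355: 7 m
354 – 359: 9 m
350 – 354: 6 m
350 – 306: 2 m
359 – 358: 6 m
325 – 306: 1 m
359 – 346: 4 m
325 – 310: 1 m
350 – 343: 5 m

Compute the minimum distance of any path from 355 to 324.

12 m

Enumerating some paths:
355 → 359 → 310 → 325 → 306 → 324: 2+5+1+1+5 = 14
355 → 359 → 325 → 306 → 324: 2+4+1+5 = 12
355 → 358 → 310 → 325 → 306 → 324: 5+2+1+1+5 = 14
The minimum is 12 m via 355 → 359 → 325 → 306 → 324.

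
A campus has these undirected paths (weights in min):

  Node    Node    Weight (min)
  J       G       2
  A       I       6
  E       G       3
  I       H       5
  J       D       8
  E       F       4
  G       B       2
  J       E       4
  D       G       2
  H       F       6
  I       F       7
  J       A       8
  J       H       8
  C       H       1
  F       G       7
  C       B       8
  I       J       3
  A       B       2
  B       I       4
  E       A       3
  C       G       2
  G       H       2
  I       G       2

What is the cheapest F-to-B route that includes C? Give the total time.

Best F to C: F–H–C costing 7
Best C to B: C–G–B costing 4
Total via C: 7 + 4 = 11 min.

11 min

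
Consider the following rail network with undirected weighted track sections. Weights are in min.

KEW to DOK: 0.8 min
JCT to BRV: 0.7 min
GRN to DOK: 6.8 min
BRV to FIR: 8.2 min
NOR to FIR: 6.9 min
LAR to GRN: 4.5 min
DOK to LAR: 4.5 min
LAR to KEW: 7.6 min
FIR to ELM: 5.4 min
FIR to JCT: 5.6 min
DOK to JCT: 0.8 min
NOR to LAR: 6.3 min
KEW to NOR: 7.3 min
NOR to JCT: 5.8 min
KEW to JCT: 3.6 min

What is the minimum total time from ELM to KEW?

Settle nodes by increasing distance from ELM:
ELM: 0
FIR: 5.4  (via ELM)
JCT: 11  (via FIR)
BRV: 11.7  (via JCT)
DOK: 11.8  (via JCT)
NOR: 12.3  (via FIR)
KEW: 12.6  (via DOK)
Shortest route: ELM–FIR–JCT–DOK–KEW = 12.6 min.

12.6 min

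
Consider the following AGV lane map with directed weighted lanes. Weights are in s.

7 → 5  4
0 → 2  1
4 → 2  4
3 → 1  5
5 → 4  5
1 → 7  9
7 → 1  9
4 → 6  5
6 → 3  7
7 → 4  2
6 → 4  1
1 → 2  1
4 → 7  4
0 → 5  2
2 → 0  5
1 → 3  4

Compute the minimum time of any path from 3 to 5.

13 s

Running Dijkstra from 3:
3: 0
1: 5  (via 3)
2: 6  (via 1)
0: 11  (via 2)
5: 13  (via 0)
Shortest route: 3–1–2–0–5 = 13 s.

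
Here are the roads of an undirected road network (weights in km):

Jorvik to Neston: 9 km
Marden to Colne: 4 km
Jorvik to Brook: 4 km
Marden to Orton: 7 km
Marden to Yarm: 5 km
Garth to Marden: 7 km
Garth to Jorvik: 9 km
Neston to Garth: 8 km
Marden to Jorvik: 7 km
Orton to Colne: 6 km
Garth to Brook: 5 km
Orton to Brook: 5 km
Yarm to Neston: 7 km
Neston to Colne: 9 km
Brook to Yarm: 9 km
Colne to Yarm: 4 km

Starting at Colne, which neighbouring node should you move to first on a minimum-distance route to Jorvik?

Marden

Compare a few routes:
Colne - Orton - Brook - Jorvik: 6+5+4 = 15
Colne - Yarm - Marden - Jorvik: 4+5+7 = 16
Colne - Marden - Jorvik: 4+7 = 11
Colne - Yarm - Brook - Jorvik: 4+9+4 = 17
The minimum is 11 km via Colne - Marden - Jorvik.
So from Colne the first move is to Marden.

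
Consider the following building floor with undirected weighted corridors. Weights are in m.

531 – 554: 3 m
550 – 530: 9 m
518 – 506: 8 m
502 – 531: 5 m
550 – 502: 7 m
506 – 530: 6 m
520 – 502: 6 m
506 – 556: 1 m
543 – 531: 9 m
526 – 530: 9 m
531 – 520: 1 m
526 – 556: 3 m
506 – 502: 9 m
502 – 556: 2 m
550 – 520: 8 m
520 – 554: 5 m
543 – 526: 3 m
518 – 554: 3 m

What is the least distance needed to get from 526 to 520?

Shortest distances from 526:
526: 0
556: 3  (via 526)
543: 3  (via 526)
506: 4  (via 556)
502: 5  (via 556)
530: 9  (via 526)
531: 10  (via 502)
520: 11  (via 502)
Shortest route: 526–556–502–520 = 11 m.

11 m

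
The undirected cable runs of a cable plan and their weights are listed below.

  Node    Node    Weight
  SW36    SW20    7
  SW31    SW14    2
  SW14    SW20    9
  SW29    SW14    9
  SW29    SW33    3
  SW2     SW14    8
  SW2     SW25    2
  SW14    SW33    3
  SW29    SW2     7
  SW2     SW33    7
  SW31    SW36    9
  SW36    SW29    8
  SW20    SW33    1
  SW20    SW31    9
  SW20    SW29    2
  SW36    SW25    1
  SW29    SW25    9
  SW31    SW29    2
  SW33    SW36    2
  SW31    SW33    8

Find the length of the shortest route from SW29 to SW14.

4

Enumerating some paths:
SW29 - SW31 - SW14: 2+2 = 4
SW29 - SW33 - SW14: 3+3 = 6
Cheapest is SW29 - SW31 - SW14 at 4.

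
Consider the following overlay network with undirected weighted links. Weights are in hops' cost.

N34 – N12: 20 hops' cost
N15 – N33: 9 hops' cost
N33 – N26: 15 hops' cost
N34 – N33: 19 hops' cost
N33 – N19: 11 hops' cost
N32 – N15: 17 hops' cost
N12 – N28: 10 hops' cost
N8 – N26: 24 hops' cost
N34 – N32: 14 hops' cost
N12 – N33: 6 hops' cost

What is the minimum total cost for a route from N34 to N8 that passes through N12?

65 hops' cost

Best N34 to N12: N34 → N12 costing 20
Best N12 to N8: N12 → N33 → N26 → N8 costing 45
Total via N12: 20 + 45 = 65 hops' cost.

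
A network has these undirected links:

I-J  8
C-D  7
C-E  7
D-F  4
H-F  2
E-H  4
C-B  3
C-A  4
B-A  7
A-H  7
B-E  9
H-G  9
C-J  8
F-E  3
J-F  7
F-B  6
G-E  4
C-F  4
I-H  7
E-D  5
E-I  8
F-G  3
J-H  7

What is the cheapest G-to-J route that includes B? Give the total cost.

20

Best G to B: G → F → B costing 9
Shortest B→J: B → C → J = 11
Total via B: 9 + 11 = 20.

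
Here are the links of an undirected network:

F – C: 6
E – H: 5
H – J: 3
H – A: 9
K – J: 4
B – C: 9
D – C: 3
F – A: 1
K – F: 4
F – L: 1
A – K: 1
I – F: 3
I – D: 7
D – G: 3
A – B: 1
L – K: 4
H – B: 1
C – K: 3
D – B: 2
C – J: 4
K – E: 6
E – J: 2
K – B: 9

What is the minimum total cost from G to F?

7

Running Dijkstra from G:
G: 0
D: 3  (via G)
B: 5  (via D)
A: 6  (via B)
C: 6  (via D)
H: 6  (via B)
F: 7  (via A)
Shortest route: G–D–B–A–F = 7.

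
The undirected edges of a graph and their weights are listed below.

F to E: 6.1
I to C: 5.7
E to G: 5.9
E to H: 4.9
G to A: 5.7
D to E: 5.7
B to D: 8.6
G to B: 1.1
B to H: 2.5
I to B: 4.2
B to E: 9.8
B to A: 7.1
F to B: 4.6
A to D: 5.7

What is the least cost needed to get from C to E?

Compare a few routes:
C - I - B - G - E: 5.7+4.2+1.1+5.9 = 16.9
C - I - B - E: 5.7+4.2+9.8 = 19.7
C - I - B - H - E: 5.7+4.2+2.5+4.9 = 17.3
The minimum is 16.9 via C - I - B - G - E.

16.9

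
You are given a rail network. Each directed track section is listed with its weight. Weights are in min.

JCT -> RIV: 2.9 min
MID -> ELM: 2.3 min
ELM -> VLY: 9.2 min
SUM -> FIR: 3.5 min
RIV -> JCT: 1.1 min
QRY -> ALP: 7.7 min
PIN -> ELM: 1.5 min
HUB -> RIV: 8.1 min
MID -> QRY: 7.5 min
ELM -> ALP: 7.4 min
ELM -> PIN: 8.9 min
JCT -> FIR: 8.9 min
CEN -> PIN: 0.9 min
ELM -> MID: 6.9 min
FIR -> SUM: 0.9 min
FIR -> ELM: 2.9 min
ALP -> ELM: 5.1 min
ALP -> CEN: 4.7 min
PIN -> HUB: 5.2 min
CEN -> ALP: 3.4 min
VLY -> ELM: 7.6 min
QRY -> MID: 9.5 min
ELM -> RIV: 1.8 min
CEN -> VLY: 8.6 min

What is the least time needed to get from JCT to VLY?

Candidate routes:
JCT–FIR–ELM–VLY: 8.9+2.9+9.2 = 21
JCT–FIR–ELM–ALP–CEN–VLY: 8.9+2.9+7.4+4.7+8.6 = 32.5
Cheapest is JCT–FIR–ELM–VLY at 21 min.

21 min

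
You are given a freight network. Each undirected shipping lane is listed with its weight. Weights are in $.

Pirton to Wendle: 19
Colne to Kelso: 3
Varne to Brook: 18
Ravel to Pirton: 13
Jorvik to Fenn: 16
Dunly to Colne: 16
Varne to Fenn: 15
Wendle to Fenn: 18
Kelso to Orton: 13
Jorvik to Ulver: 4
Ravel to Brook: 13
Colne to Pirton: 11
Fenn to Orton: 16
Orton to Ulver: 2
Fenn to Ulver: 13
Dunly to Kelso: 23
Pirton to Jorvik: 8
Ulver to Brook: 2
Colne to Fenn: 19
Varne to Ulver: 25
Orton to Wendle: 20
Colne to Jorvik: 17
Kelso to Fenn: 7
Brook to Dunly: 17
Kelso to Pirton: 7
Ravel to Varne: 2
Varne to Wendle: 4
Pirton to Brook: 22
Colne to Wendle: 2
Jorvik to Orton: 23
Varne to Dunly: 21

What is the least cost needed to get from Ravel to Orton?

Candidate routes:
Ravel–Brook–Ulver–Orton: 13+2+2 = 17
Ravel–Varne–Wendle–Orton: 2+4+20 = 26
Ravel–Varne–Wendle–Colne–Kelso–Orton: 2+4+2+3+13 = 24
Ravel–Varne–Brook–Ulver–Orton: 2+18+2+2 = 24
The minimum is $17 via Ravel–Brook–Ulver–Orton.

$17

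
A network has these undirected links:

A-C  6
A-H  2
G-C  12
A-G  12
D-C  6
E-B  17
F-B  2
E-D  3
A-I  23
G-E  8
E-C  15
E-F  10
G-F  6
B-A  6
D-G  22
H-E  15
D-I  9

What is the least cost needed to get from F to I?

Enumerating some paths:
F - G - E - D - I: 6+8+3+9 = 26
F - E - D - I: 10+3+9 = 22
F - B - A - C - D - I: 2+6+6+6+9 = 29
Cheapest is F - E - D - I at 22.

22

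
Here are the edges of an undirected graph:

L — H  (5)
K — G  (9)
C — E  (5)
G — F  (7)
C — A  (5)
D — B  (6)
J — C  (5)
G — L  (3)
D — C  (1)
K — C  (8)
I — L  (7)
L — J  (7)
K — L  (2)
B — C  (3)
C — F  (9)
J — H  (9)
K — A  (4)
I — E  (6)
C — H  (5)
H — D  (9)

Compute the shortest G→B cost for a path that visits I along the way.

Best G to I: G → L → I costing 10
Best I to B: I → E → C → B costing 14
Total via I: 10 + 14 = 24.

24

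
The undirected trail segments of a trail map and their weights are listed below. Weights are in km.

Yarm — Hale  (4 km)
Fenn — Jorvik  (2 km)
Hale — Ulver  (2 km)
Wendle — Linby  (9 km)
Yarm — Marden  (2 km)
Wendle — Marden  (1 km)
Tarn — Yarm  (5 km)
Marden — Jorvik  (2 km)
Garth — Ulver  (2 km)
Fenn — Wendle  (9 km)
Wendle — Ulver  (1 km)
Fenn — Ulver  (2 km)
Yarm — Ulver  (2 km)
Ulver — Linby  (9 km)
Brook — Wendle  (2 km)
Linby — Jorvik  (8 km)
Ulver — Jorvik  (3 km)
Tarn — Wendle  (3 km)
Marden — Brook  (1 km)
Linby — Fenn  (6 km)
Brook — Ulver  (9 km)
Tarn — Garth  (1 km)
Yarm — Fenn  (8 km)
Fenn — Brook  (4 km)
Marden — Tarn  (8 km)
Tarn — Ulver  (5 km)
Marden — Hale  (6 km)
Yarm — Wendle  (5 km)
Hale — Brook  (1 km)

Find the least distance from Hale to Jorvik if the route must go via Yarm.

Shortest Hale→Yarm: Hale → Yarm = 4
Best Yarm to Jorvik: Yarm → Marden → Jorvik costing 4
Total via Yarm: 4 + 4 = 8 km.

8 km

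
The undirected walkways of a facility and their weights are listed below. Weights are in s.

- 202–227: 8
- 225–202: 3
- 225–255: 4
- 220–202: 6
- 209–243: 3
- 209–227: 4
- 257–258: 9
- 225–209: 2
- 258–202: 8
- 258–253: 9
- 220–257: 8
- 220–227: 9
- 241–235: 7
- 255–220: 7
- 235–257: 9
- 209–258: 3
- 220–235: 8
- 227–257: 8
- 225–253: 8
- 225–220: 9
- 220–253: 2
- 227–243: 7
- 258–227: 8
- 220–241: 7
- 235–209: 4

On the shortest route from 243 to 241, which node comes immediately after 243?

Candidate routes:
243 - 209 - 235 - 241: 3+4+7 = 14
243 - 209 - 225 - 220 - 241: 3+2+9+7 = 21
The minimum is 14 s via 243 - 209 - 235 - 241.
So from 243 the first move is to 209.

209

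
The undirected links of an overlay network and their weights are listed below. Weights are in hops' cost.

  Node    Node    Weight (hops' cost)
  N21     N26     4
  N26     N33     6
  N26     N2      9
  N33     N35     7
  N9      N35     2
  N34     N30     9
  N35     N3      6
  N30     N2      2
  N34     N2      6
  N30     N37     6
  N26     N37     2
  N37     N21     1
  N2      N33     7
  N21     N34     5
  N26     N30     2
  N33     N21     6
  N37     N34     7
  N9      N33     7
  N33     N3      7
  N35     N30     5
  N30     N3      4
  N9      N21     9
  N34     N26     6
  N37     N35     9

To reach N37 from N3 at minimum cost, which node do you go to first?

Candidate routes:
N3 - N30 - N26 - N21 - N37: 4+2+4+1 = 11
N3 - N30 - N37: 4+6 = 10
N3 - N30 - N26 - N37: 4+2+2 = 8
Cheapest is N3 - N30 - N26 - N37 at 8 hops' cost.
So from N3 the first move is to N30.

N30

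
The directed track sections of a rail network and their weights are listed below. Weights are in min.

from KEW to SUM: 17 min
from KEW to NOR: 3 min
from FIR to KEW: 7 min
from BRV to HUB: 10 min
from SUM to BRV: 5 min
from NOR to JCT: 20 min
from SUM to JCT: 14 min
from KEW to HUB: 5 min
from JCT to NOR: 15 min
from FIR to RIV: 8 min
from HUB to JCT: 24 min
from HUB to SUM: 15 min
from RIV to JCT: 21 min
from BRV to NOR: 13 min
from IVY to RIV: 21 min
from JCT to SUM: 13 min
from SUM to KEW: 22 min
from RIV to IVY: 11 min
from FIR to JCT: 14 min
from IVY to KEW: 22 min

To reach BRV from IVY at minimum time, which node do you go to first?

Enumerating some paths:
IVY → RIV → JCT → SUM → BRV: 21+21+13+5 = 60
IVY → KEW → SUM → BRV: 22+17+5 = 44
IVY → KEW → HUB → SUM → BRV: 22+5+15+5 = 47
Cheapest is IVY → KEW → SUM → BRV at 44 min.
So from IVY the first move is to KEW.

KEW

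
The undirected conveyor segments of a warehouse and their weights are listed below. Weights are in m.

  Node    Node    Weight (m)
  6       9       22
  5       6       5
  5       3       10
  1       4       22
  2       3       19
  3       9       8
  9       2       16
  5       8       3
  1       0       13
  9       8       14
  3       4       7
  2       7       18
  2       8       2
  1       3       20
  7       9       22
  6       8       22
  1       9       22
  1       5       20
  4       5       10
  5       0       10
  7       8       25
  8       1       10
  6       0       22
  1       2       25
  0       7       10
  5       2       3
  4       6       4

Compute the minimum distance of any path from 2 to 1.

12 m

Candidate routes:
2 → 5 → 8 → 1: 3+3+10 = 16
2 → 8 → 1: 2+10 = 12
Cheapest is 2 → 8 → 1 at 12 m.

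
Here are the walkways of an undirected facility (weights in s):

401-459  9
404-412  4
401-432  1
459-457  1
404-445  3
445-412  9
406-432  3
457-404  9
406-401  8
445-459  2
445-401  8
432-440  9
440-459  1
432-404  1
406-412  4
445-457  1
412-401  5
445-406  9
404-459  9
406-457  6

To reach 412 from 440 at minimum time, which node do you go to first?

Candidate routes:
440 → 459 → 445 → 404 → 412: 1+2+3+4 = 10
440 → 459 → 445 → 412: 1+2+9 = 12
440 → 459 → 457 → 445 → 412: 1+1+1+9 = 12
Cheapest is 440 → 459 → 445 → 404 → 412 at 10 s.
So from 440 the first move is to 459.

459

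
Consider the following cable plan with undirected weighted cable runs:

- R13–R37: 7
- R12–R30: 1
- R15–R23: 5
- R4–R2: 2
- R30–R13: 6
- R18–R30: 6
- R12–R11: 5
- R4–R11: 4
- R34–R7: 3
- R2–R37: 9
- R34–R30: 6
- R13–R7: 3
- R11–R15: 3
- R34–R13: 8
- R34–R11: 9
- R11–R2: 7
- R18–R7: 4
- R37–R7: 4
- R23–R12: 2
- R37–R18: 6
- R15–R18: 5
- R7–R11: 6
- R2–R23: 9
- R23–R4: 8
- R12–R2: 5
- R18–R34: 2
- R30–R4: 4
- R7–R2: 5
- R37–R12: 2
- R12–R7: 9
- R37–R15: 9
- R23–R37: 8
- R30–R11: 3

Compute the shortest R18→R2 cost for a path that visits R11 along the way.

14

Best R18 to R11: R18 → R15 → R11 costing 8
Best R11 to R2: R11 → R4 → R2 costing 6
Total via R11: 8 + 6 = 14.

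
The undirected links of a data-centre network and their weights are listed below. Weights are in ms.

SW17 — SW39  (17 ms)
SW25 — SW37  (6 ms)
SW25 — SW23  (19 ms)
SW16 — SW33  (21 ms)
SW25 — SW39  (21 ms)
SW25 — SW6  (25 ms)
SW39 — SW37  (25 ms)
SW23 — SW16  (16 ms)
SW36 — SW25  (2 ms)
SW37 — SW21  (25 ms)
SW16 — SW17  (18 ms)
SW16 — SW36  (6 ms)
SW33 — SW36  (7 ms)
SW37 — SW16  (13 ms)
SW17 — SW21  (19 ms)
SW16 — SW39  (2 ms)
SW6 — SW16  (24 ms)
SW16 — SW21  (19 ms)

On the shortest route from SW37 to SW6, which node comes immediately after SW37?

SW25

Compare a few routes:
SW37 - SW16 - SW36 - SW25 - SW6: 13+6+2+25 = 46
SW37 - SW25 - SW6: 6+25 = 31
SW37 - SW16 - SW6: 13+24 = 37
SW37 - SW25 - SW36 - SW16 - SW6: 6+2+6+24 = 38
The minimum is 31 ms via SW37 - SW25 - SW6.
So from SW37 the first move is to SW25.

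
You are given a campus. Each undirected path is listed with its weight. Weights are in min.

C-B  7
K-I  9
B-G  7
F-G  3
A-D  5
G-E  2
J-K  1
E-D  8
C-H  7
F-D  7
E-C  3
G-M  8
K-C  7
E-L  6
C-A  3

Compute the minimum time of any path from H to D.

15 min

Enumerating some paths:
H–C–E–D: 7+3+8 = 18
H–C–A–D: 7+3+5 = 15
Cheapest is H–C–A–D at 15 min.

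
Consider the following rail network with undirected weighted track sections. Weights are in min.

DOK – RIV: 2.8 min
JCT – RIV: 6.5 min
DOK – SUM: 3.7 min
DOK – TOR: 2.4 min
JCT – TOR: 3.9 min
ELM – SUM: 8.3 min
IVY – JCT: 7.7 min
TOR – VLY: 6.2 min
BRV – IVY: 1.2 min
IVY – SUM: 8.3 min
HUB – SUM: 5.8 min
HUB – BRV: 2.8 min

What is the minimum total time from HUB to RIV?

Settle nodes by increasing distance from HUB:
HUB: 0
BRV: 2.8  (via HUB)
IVY: 4  (via BRV)
SUM: 5.8  (via HUB)
DOK: 9.5  (via SUM)
JCT: 11.7  (via IVY)
TOR: 11.9  (via DOK)
RIV: 12.3  (via DOK)
Shortest route: HUB–SUM–DOK–RIV = 12.3 min.

12.3 min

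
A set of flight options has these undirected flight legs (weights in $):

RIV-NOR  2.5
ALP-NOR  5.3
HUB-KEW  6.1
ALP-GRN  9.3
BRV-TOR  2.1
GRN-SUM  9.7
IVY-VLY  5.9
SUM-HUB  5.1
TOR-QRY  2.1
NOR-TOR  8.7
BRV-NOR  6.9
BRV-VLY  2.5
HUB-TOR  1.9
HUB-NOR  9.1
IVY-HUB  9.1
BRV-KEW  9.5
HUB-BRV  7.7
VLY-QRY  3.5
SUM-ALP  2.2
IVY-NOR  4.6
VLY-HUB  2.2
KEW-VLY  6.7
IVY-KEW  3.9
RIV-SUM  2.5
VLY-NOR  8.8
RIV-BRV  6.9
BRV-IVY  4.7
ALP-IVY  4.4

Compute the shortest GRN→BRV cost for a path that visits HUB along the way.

$18.8

Best GRN to HUB: GRN–SUM–HUB costing 14.8
Shortest HUB→BRV: HUB–TOR–BRV = 4
Total via HUB: 14.8 + 4 = $18.8.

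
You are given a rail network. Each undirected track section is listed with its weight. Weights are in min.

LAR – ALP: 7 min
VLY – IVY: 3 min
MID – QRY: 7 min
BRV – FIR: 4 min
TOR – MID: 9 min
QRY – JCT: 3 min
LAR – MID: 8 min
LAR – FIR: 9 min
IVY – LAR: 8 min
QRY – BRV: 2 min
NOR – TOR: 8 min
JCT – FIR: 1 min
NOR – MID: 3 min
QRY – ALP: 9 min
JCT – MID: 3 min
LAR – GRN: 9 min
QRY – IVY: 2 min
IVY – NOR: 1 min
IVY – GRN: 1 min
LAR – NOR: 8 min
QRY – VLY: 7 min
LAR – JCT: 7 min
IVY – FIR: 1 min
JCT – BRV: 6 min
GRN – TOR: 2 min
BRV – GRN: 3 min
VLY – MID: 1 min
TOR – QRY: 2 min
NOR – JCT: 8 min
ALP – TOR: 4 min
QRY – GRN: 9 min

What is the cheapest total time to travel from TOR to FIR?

4 min

Compare a few routes:
TOR → QRY → IVY → FIR: 2+2+1 = 5
TOR → QRY → BRV → FIR: 2+2+4 = 8
TOR → GRN → IVY → FIR: 2+1+1 = 4
TOR → QRY → JCT → FIR: 2+3+1 = 6
The minimum is 4 min via TOR → GRN → IVY → FIR.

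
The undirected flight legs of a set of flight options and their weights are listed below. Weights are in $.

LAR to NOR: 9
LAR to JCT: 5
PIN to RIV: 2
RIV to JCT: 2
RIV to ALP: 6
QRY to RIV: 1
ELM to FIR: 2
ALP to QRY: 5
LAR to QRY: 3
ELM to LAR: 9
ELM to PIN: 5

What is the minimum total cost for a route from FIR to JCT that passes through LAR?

$16

Shortest FIR→LAR: FIR–ELM–LAR = 11
Shortest LAR→JCT: LAR–JCT = 5
Total via LAR: 11 + 5 = $16.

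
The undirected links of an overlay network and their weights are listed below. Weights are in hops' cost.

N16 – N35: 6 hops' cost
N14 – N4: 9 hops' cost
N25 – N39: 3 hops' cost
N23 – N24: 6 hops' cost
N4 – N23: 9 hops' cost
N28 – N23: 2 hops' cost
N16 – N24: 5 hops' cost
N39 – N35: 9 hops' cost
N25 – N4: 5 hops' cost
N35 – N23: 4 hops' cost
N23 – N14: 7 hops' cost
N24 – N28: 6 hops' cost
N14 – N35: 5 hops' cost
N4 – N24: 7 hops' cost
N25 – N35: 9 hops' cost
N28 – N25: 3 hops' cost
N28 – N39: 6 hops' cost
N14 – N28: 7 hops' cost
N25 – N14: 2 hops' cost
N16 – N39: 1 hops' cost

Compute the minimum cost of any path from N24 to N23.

Enumerating some paths:
N24 - N28 - N23: 6+2 = 8
N24 - N23: 6 = 6
The minimum is 6 hops' cost via N24 - N23.

6 hops' cost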